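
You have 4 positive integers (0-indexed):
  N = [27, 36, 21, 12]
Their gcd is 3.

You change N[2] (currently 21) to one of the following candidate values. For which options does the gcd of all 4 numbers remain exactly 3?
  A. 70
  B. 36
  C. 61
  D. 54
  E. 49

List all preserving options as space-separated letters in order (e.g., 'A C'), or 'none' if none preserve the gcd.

Old gcd = 3; gcd of others (without N[2]) = 3
New gcd for candidate v: gcd(3, v). Preserves old gcd iff gcd(3, v) = 3.
  Option A: v=70, gcd(3,70)=1 -> changes
  Option B: v=36, gcd(3,36)=3 -> preserves
  Option C: v=61, gcd(3,61)=1 -> changes
  Option D: v=54, gcd(3,54)=3 -> preserves
  Option E: v=49, gcd(3,49)=1 -> changes

Answer: B D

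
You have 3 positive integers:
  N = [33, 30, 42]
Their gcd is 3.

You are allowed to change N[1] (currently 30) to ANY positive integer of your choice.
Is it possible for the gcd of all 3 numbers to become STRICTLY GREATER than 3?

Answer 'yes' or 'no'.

Answer: no

Derivation:
Current gcd = 3
gcd of all OTHER numbers (without N[1]=30): gcd([33, 42]) = 3
The new gcd after any change is gcd(3, new_value).
This can be at most 3.
Since 3 = old gcd 3, the gcd can only stay the same or decrease.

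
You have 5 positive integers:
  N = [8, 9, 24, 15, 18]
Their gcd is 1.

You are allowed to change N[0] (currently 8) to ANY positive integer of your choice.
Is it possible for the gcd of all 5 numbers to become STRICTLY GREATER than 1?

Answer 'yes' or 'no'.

Current gcd = 1
gcd of all OTHER numbers (without N[0]=8): gcd([9, 24, 15, 18]) = 3
The new gcd after any change is gcd(3, new_value).
This can be at most 3.
Since 3 > old gcd 1, the gcd CAN increase (e.g., set N[0] = 3).

Answer: yes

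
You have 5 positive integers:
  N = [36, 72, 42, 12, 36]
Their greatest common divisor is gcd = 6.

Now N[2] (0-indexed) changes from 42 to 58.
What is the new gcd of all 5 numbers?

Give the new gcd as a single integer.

Answer: 2

Derivation:
Numbers: [36, 72, 42, 12, 36], gcd = 6
Change: index 2, 42 -> 58
gcd of the OTHER numbers (without index 2): gcd([36, 72, 12, 36]) = 12
New gcd = gcd(g_others, new_val) = gcd(12, 58) = 2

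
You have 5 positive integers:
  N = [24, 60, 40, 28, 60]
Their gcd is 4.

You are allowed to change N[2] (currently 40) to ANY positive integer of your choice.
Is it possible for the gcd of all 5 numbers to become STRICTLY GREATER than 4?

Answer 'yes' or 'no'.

Current gcd = 4
gcd of all OTHER numbers (without N[2]=40): gcd([24, 60, 28, 60]) = 4
The new gcd after any change is gcd(4, new_value).
This can be at most 4.
Since 4 = old gcd 4, the gcd can only stay the same or decrease.

Answer: no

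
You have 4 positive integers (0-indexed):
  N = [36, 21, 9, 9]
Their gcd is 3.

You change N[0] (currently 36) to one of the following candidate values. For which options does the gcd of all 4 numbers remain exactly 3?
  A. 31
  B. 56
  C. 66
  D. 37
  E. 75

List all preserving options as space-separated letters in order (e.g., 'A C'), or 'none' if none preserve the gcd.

Old gcd = 3; gcd of others (without N[0]) = 3
New gcd for candidate v: gcd(3, v). Preserves old gcd iff gcd(3, v) = 3.
  Option A: v=31, gcd(3,31)=1 -> changes
  Option B: v=56, gcd(3,56)=1 -> changes
  Option C: v=66, gcd(3,66)=3 -> preserves
  Option D: v=37, gcd(3,37)=1 -> changes
  Option E: v=75, gcd(3,75)=3 -> preserves

Answer: C E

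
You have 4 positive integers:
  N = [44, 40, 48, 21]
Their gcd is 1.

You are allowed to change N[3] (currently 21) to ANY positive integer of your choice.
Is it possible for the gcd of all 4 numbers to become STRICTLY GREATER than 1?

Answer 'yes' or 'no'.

Current gcd = 1
gcd of all OTHER numbers (without N[3]=21): gcd([44, 40, 48]) = 4
The new gcd after any change is gcd(4, new_value).
This can be at most 4.
Since 4 > old gcd 1, the gcd CAN increase (e.g., set N[3] = 4).

Answer: yes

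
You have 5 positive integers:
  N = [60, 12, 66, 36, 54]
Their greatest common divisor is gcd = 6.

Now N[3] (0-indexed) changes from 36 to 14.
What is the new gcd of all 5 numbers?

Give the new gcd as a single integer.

Numbers: [60, 12, 66, 36, 54], gcd = 6
Change: index 3, 36 -> 14
gcd of the OTHER numbers (without index 3): gcd([60, 12, 66, 54]) = 6
New gcd = gcd(g_others, new_val) = gcd(6, 14) = 2

Answer: 2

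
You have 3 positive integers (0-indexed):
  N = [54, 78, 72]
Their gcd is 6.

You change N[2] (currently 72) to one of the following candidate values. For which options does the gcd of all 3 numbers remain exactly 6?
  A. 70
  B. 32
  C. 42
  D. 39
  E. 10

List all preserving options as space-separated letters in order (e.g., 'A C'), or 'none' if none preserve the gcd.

Answer: C

Derivation:
Old gcd = 6; gcd of others (without N[2]) = 6
New gcd for candidate v: gcd(6, v). Preserves old gcd iff gcd(6, v) = 6.
  Option A: v=70, gcd(6,70)=2 -> changes
  Option B: v=32, gcd(6,32)=2 -> changes
  Option C: v=42, gcd(6,42)=6 -> preserves
  Option D: v=39, gcd(6,39)=3 -> changes
  Option E: v=10, gcd(6,10)=2 -> changes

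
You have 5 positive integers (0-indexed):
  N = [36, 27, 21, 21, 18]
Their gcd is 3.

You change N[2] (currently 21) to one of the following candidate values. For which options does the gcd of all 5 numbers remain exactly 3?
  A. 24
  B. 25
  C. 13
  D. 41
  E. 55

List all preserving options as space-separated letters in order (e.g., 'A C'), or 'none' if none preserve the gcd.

Old gcd = 3; gcd of others (without N[2]) = 3
New gcd for candidate v: gcd(3, v). Preserves old gcd iff gcd(3, v) = 3.
  Option A: v=24, gcd(3,24)=3 -> preserves
  Option B: v=25, gcd(3,25)=1 -> changes
  Option C: v=13, gcd(3,13)=1 -> changes
  Option D: v=41, gcd(3,41)=1 -> changes
  Option E: v=55, gcd(3,55)=1 -> changes

Answer: A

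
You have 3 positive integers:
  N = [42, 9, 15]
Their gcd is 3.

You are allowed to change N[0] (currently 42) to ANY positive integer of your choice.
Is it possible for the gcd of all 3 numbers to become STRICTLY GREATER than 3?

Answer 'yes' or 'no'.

Current gcd = 3
gcd of all OTHER numbers (without N[0]=42): gcd([9, 15]) = 3
The new gcd after any change is gcd(3, new_value).
This can be at most 3.
Since 3 = old gcd 3, the gcd can only stay the same or decrease.

Answer: no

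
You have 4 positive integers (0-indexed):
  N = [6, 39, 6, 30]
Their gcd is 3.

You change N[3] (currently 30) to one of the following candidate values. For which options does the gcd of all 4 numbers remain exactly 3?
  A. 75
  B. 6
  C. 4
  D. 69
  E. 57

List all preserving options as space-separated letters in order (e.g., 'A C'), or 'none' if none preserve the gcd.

Old gcd = 3; gcd of others (without N[3]) = 3
New gcd for candidate v: gcd(3, v). Preserves old gcd iff gcd(3, v) = 3.
  Option A: v=75, gcd(3,75)=3 -> preserves
  Option B: v=6, gcd(3,6)=3 -> preserves
  Option C: v=4, gcd(3,4)=1 -> changes
  Option D: v=69, gcd(3,69)=3 -> preserves
  Option E: v=57, gcd(3,57)=3 -> preserves

Answer: A B D E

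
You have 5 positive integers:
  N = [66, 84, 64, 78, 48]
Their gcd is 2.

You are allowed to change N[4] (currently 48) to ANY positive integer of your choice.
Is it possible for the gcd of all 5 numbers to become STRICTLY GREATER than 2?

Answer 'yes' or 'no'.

Current gcd = 2
gcd of all OTHER numbers (without N[4]=48): gcd([66, 84, 64, 78]) = 2
The new gcd after any change is gcd(2, new_value).
This can be at most 2.
Since 2 = old gcd 2, the gcd can only stay the same or decrease.

Answer: no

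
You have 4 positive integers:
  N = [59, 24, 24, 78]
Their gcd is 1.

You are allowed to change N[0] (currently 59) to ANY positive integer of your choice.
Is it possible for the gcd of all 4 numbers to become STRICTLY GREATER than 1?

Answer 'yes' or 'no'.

Current gcd = 1
gcd of all OTHER numbers (without N[0]=59): gcd([24, 24, 78]) = 6
The new gcd after any change is gcd(6, new_value).
This can be at most 6.
Since 6 > old gcd 1, the gcd CAN increase (e.g., set N[0] = 6).

Answer: yes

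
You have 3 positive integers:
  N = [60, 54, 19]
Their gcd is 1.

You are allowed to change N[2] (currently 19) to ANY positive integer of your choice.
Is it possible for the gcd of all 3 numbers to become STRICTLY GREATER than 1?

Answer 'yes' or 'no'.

Current gcd = 1
gcd of all OTHER numbers (without N[2]=19): gcd([60, 54]) = 6
The new gcd after any change is gcd(6, new_value).
This can be at most 6.
Since 6 > old gcd 1, the gcd CAN increase (e.g., set N[2] = 6).

Answer: yes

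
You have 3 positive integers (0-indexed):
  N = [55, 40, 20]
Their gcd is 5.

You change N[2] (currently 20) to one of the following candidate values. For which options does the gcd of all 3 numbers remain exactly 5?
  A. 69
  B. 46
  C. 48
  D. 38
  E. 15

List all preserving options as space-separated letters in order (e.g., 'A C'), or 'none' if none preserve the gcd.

Old gcd = 5; gcd of others (without N[2]) = 5
New gcd for candidate v: gcd(5, v). Preserves old gcd iff gcd(5, v) = 5.
  Option A: v=69, gcd(5,69)=1 -> changes
  Option B: v=46, gcd(5,46)=1 -> changes
  Option C: v=48, gcd(5,48)=1 -> changes
  Option D: v=38, gcd(5,38)=1 -> changes
  Option E: v=15, gcd(5,15)=5 -> preserves

Answer: E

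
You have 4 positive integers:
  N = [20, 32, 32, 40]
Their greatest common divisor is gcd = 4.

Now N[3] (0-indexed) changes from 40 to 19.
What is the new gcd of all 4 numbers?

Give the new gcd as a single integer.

Answer: 1

Derivation:
Numbers: [20, 32, 32, 40], gcd = 4
Change: index 3, 40 -> 19
gcd of the OTHER numbers (without index 3): gcd([20, 32, 32]) = 4
New gcd = gcd(g_others, new_val) = gcd(4, 19) = 1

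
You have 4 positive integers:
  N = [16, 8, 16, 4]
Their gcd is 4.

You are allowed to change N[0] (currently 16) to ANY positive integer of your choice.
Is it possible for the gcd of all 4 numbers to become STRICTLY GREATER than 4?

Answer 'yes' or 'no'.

Answer: no

Derivation:
Current gcd = 4
gcd of all OTHER numbers (without N[0]=16): gcd([8, 16, 4]) = 4
The new gcd after any change is gcd(4, new_value).
This can be at most 4.
Since 4 = old gcd 4, the gcd can only stay the same or decrease.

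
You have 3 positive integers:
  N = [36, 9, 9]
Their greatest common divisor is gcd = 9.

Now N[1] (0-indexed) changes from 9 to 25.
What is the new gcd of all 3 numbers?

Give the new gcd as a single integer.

Answer: 1

Derivation:
Numbers: [36, 9, 9], gcd = 9
Change: index 1, 9 -> 25
gcd of the OTHER numbers (without index 1): gcd([36, 9]) = 9
New gcd = gcd(g_others, new_val) = gcd(9, 25) = 1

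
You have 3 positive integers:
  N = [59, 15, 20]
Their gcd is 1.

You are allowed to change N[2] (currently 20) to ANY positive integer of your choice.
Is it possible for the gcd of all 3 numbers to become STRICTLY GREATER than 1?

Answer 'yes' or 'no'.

Current gcd = 1
gcd of all OTHER numbers (without N[2]=20): gcd([59, 15]) = 1
The new gcd after any change is gcd(1, new_value).
This can be at most 1.
Since 1 = old gcd 1, the gcd can only stay the same or decrease.

Answer: no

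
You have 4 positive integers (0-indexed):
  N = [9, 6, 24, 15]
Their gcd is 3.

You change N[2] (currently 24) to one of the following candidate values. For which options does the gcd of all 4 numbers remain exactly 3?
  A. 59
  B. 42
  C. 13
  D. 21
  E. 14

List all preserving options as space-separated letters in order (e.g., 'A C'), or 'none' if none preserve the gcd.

Old gcd = 3; gcd of others (without N[2]) = 3
New gcd for candidate v: gcd(3, v). Preserves old gcd iff gcd(3, v) = 3.
  Option A: v=59, gcd(3,59)=1 -> changes
  Option B: v=42, gcd(3,42)=3 -> preserves
  Option C: v=13, gcd(3,13)=1 -> changes
  Option D: v=21, gcd(3,21)=3 -> preserves
  Option E: v=14, gcd(3,14)=1 -> changes

Answer: B D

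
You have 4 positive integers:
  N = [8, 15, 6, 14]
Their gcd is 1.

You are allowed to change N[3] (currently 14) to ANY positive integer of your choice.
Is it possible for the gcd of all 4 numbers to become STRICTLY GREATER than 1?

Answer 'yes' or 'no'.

Current gcd = 1
gcd of all OTHER numbers (without N[3]=14): gcd([8, 15, 6]) = 1
The new gcd after any change is gcd(1, new_value).
This can be at most 1.
Since 1 = old gcd 1, the gcd can only stay the same or decrease.

Answer: no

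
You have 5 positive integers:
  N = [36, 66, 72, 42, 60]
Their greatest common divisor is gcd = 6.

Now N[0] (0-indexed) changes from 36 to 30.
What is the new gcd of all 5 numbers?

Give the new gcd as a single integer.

Numbers: [36, 66, 72, 42, 60], gcd = 6
Change: index 0, 36 -> 30
gcd of the OTHER numbers (without index 0): gcd([66, 72, 42, 60]) = 6
New gcd = gcd(g_others, new_val) = gcd(6, 30) = 6

Answer: 6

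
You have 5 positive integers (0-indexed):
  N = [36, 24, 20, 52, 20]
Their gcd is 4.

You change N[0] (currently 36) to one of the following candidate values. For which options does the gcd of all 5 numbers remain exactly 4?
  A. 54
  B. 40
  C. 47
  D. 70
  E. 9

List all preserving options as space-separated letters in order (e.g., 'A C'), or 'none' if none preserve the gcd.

Old gcd = 4; gcd of others (without N[0]) = 4
New gcd for candidate v: gcd(4, v). Preserves old gcd iff gcd(4, v) = 4.
  Option A: v=54, gcd(4,54)=2 -> changes
  Option B: v=40, gcd(4,40)=4 -> preserves
  Option C: v=47, gcd(4,47)=1 -> changes
  Option D: v=70, gcd(4,70)=2 -> changes
  Option E: v=9, gcd(4,9)=1 -> changes

Answer: B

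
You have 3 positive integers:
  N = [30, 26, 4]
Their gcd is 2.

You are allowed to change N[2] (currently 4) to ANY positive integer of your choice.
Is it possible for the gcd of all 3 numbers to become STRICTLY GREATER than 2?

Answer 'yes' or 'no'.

Current gcd = 2
gcd of all OTHER numbers (without N[2]=4): gcd([30, 26]) = 2
The new gcd after any change is gcd(2, new_value).
This can be at most 2.
Since 2 = old gcd 2, the gcd can only stay the same or decrease.

Answer: no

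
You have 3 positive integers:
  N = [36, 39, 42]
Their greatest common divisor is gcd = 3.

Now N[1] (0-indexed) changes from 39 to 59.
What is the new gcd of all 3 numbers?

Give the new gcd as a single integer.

Numbers: [36, 39, 42], gcd = 3
Change: index 1, 39 -> 59
gcd of the OTHER numbers (without index 1): gcd([36, 42]) = 6
New gcd = gcd(g_others, new_val) = gcd(6, 59) = 1

Answer: 1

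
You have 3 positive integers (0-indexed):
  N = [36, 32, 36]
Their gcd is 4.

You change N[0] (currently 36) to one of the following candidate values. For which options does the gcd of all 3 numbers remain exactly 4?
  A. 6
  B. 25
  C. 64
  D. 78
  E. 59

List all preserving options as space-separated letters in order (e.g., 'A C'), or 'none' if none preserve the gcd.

Answer: C

Derivation:
Old gcd = 4; gcd of others (without N[0]) = 4
New gcd for candidate v: gcd(4, v). Preserves old gcd iff gcd(4, v) = 4.
  Option A: v=6, gcd(4,6)=2 -> changes
  Option B: v=25, gcd(4,25)=1 -> changes
  Option C: v=64, gcd(4,64)=4 -> preserves
  Option D: v=78, gcd(4,78)=2 -> changes
  Option E: v=59, gcd(4,59)=1 -> changes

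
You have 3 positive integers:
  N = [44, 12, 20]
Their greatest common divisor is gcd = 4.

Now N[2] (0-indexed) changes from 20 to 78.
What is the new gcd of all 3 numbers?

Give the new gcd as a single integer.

Answer: 2

Derivation:
Numbers: [44, 12, 20], gcd = 4
Change: index 2, 20 -> 78
gcd of the OTHER numbers (without index 2): gcd([44, 12]) = 4
New gcd = gcd(g_others, new_val) = gcd(4, 78) = 2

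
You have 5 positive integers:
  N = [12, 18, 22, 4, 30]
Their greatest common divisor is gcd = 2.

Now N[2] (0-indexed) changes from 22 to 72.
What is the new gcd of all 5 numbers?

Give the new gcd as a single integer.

Answer: 2

Derivation:
Numbers: [12, 18, 22, 4, 30], gcd = 2
Change: index 2, 22 -> 72
gcd of the OTHER numbers (without index 2): gcd([12, 18, 4, 30]) = 2
New gcd = gcd(g_others, new_val) = gcd(2, 72) = 2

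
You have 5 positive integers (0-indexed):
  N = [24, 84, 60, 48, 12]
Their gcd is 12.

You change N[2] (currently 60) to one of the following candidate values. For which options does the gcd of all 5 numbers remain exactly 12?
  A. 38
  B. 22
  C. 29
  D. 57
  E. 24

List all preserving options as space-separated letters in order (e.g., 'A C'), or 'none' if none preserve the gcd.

Answer: E

Derivation:
Old gcd = 12; gcd of others (without N[2]) = 12
New gcd for candidate v: gcd(12, v). Preserves old gcd iff gcd(12, v) = 12.
  Option A: v=38, gcd(12,38)=2 -> changes
  Option B: v=22, gcd(12,22)=2 -> changes
  Option C: v=29, gcd(12,29)=1 -> changes
  Option D: v=57, gcd(12,57)=3 -> changes
  Option E: v=24, gcd(12,24)=12 -> preserves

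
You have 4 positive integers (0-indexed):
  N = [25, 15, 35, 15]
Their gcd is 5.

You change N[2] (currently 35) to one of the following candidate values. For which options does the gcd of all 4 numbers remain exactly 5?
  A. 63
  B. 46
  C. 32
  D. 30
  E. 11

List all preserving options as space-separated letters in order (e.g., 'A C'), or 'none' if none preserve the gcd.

Old gcd = 5; gcd of others (without N[2]) = 5
New gcd for candidate v: gcd(5, v). Preserves old gcd iff gcd(5, v) = 5.
  Option A: v=63, gcd(5,63)=1 -> changes
  Option B: v=46, gcd(5,46)=1 -> changes
  Option C: v=32, gcd(5,32)=1 -> changes
  Option D: v=30, gcd(5,30)=5 -> preserves
  Option E: v=11, gcd(5,11)=1 -> changes

Answer: D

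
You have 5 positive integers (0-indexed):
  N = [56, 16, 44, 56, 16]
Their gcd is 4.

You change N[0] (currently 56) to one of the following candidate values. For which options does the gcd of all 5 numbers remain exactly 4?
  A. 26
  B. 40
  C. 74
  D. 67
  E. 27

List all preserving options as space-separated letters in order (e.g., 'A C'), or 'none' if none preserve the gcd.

Answer: B

Derivation:
Old gcd = 4; gcd of others (without N[0]) = 4
New gcd for candidate v: gcd(4, v). Preserves old gcd iff gcd(4, v) = 4.
  Option A: v=26, gcd(4,26)=2 -> changes
  Option B: v=40, gcd(4,40)=4 -> preserves
  Option C: v=74, gcd(4,74)=2 -> changes
  Option D: v=67, gcd(4,67)=1 -> changes
  Option E: v=27, gcd(4,27)=1 -> changes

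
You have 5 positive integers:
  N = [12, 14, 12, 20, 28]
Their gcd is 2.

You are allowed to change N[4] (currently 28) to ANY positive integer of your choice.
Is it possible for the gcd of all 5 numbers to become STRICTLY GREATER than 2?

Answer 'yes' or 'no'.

Answer: no

Derivation:
Current gcd = 2
gcd of all OTHER numbers (without N[4]=28): gcd([12, 14, 12, 20]) = 2
The new gcd after any change is gcd(2, new_value).
This can be at most 2.
Since 2 = old gcd 2, the gcd can only stay the same or decrease.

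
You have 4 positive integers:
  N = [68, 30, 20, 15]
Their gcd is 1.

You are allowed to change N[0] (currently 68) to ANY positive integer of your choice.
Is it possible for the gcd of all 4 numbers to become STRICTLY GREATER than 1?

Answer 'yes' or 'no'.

Current gcd = 1
gcd of all OTHER numbers (without N[0]=68): gcd([30, 20, 15]) = 5
The new gcd after any change is gcd(5, new_value).
This can be at most 5.
Since 5 > old gcd 1, the gcd CAN increase (e.g., set N[0] = 5).

Answer: yes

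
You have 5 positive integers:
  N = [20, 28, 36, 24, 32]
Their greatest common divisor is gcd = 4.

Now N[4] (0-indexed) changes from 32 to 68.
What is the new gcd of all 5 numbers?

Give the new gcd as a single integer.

Numbers: [20, 28, 36, 24, 32], gcd = 4
Change: index 4, 32 -> 68
gcd of the OTHER numbers (without index 4): gcd([20, 28, 36, 24]) = 4
New gcd = gcd(g_others, new_val) = gcd(4, 68) = 4

Answer: 4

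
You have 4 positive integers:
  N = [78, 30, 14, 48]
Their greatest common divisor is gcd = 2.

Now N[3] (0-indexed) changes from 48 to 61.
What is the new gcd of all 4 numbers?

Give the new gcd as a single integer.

Numbers: [78, 30, 14, 48], gcd = 2
Change: index 3, 48 -> 61
gcd of the OTHER numbers (without index 3): gcd([78, 30, 14]) = 2
New gcd = gcd(g_others, new_val) = gcd(2, 61) = 1

Answer: 1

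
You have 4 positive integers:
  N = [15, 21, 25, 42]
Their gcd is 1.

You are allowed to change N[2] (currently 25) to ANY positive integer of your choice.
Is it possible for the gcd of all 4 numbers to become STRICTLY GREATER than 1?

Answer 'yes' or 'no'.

Answer: yes

Derivation:
Current gcd = 1
gcd of all OTHER numbers (without N[2]=25): gcd([15, 21, 42]) = 3
The new gcd after any change is gcd(3, new_value).
This can be at most 3.
Since 3 > old gcd 1, the gcd CAN increase (e.g., set N[2] = 3).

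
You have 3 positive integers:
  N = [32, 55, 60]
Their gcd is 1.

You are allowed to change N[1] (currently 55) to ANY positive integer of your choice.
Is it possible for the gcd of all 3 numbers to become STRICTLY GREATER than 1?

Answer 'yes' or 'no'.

Answer: yes

Derivation:
Current gcd = 1
gcd of all OTHER numbers (without N[1]=55): gcd([32, 60]) = 4
The new gcd after any change is gcd(4, new_value).
This can be at most 4.
Since 4 > old gcd 1, the gcd CAN increase (e.g., set N[1] = 4).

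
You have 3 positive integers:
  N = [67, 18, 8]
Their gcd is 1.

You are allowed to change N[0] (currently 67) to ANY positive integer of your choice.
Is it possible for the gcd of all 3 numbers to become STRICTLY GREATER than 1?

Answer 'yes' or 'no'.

Current gcd = 1
gcd of all OTHER numbers (without N[0]=67): gcd([18, 8]) = 2
The new gcd after any change is gcd(2, new_value).
This can be at most 2.
Since 2 > old gcd 1, the gcd CAN increase (e.g., set N[0] = 2).

Answer: yes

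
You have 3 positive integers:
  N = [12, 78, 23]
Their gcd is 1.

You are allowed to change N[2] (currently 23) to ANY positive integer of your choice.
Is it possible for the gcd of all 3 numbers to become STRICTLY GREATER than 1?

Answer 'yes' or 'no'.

Current gcd = 1
gcd of all OTHER numbers (without N[2]=23): gcd([12, 78]) = 6
The new gcd after any change is gcd(6, new_value).
This can be at most 6.
Since 6 > old gcd 1, the gcd CAN increase (e.g., set N[2] = 6).

Answer: yes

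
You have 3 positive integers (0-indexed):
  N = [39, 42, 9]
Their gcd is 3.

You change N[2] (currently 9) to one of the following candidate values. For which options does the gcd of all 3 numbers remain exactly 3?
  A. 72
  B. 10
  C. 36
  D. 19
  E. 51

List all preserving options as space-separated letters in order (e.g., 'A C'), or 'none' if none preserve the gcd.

Answer: A C E

Derivation:
Old gcd = 3; gcd of others (without N[2]) = 3
New gcd for candidate v: gcd(3, v). Preserves old gcd iff gcd(3, v) = 3.
  Option A: v=72, gcd(3,72)=3 -> preserves
  Option B: v=10, gcd(3,10)=1 -> changes
  Option C: v=36, gcd(3,36)=3 -> preserves
  Option D: v=19, gcd(3,19)=1 -> changes
  Option E: v=51, gcd(3,51)=3 -> preserves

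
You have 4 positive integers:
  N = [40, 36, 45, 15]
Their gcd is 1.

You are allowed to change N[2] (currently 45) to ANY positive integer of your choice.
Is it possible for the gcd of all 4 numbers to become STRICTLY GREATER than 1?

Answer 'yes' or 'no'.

Answer: no

Derivation:
Current gcd = 1
gcd of all OTHER numbers (without N[2]=45): gcd([40, 36, 15]) = 1
The new gcd after any change is gcd(1, new_value).
This can be at most 1.
Since 1 = old gcd 1, the gcd can only stay the same or decrease.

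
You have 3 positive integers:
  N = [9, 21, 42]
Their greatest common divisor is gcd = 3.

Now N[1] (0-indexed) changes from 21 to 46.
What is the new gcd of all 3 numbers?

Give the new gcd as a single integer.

Answer: 1

Derivation:
Numbers: [9, 21, 42], gcd = 3
Change: index 1, 21 -> 46
gcd of the OTHER numbers (without index 1): gcd([9, 42]) = 3
New gcd = gcd(g_others, new_val) = gcd(3, 46) = 1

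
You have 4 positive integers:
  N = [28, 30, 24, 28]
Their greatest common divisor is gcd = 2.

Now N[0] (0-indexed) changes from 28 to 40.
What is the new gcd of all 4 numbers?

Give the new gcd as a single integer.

Answer: 2

Derivation:
Numbers: [28, 30, 24, 28], gcd = 2
Change: index 0, 28 -> 40
gcd of the OTHER numbers (without index 0): gcd([30, 24, 28]) = 2
New gcd = gcd(g_others, new_val) = gcd(2, 40) = 2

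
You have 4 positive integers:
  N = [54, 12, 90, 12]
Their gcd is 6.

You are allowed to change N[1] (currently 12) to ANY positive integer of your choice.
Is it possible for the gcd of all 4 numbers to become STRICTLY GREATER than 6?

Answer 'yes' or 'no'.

Answer: no

Derivation:
Current gcd = 6
gcd of all OTHER numbers (without N[1]=12): gcd([54, 90, 12]) = 6
The new gcd after any change is gcd(6, new_value).
This can be at most 6.
Since 6 = old gcd 6, the gcd can only stay the same or decrease.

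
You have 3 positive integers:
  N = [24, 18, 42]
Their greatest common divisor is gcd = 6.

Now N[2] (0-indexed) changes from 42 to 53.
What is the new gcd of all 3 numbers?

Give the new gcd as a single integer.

Numbers: [24, 18, 42], gcd = 6
Change: index 2, 42 -> 53
gcd of the OTHER numbers (without index 2): gcd([24, 18]) = 6
New gcd = gcd(g_others, new_val) = gcd(6, 53) = 1

Answer: 1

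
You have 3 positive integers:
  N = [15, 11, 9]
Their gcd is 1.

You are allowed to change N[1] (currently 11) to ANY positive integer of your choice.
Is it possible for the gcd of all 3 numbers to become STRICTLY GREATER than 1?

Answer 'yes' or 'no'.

Current gcd = 1
gcd of all OTHER numbers (without N[1]=11): gcd([15, 9]) = 3
The new gcd after any change is gcd(3, new_value).
This can be at most 3.
Since 3 > old gcd 1, the gcd CAN increase (e.g., set N[1] = 3).

Answer: yes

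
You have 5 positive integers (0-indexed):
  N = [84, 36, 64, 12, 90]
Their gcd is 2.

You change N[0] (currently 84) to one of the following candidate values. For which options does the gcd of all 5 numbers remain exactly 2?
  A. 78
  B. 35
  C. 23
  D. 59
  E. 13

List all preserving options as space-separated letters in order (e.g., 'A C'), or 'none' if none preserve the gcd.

Old gcd = 2; gcd of others (without N[0]) = 2
New gcd for candidate v: gcd(2, v). Preserves old gcd iff gcd(2, v) = 2.
  Option A: v=78, gcd(2,78)=2 -> preserves
  Option B: v=35, gcd(2,35)=1 -> changes
  Option C: v=23, gcd(2,23)=1 -> changes
  Option D: v=59, gcd(2,59)=1 -> changes
  Option E: v=13, gcd(2,13)=1 -> changes

Answer: A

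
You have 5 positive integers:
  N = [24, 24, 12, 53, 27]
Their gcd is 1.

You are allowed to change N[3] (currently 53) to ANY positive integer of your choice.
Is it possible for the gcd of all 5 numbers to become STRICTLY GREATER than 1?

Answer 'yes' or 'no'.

Current gcd = 1
gcd of all OTHER numbers (without N[3]=53): gcd([24, 24, 12, 27]) = 3
The new gcd after any change is gcd(3, new_value).
This can be at most 3.
Since 3 > old gcd 1, the gcd CAN increase (e.g., set N[3] = 3).

Answer: yes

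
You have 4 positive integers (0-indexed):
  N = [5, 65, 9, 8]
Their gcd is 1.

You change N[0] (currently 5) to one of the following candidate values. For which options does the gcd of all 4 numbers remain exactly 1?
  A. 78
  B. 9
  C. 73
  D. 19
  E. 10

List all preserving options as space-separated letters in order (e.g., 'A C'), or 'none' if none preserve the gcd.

Answer: A B C D E

Derivation:
Old gcd = 1; gcd of others (without N[0]) = 1
New gcd for candidate v: gcd(1, v). Preserves old gcd iff gcd(1, v) = 1.
  Option A: v=78, gcd(1,78)=1 -> preserves
  Option B: v=9, gcd(1,9)=1 -> preserves
  Option C: v=73, gcd(1,73)=1 -> preserves
  Option D: v=19, gcd(1,19)=1 -> preserves
  Option E: v=10, gcd(1,10)=1 -> preserves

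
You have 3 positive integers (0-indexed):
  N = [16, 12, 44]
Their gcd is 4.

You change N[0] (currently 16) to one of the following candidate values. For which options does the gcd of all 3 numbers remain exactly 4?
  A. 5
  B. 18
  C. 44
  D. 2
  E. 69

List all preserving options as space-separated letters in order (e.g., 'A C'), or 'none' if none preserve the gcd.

Answer: C

Derivation:
Old gcd = 4; gcd of others (without N[0]) = 4
New gcd for candidate v: gcd(4, v). Preserves old gcd iff gcd(4, v) = 4.
  Option A: v=5, gcd(4,5)=1 -> changes
  Option B: v=18, gcd(4,18)=2 -> changes
  Option C: v=44, gcd(4,44)=4 -> preserves
  Option D: v=2, gcd(4,2)=2 -> changes
  Option E: v=69, gcd(4,69)=1 -> changes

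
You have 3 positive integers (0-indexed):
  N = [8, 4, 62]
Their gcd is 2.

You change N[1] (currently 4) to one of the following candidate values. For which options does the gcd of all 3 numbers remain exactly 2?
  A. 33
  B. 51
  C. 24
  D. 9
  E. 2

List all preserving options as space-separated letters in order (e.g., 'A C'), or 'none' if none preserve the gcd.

Old gcd = 2; gcd of others (without N[1]) = 2
New gcd for candidate v: gcd(2, v). Preserves old gcd iff gcd(2, v) = 2.
  Option A: v=33, gcd(2,33)=1 -> changes
  Option B: v=51, gcd(2,51)=1 -> changes
  Option C: v=24, gcd(2,24)=2 -> preserves
  Option D: v=9, gcd(2,9)=1 -> changes
  Option E: v=2, gcd(2,2)=2 -> preserves

Answer: C E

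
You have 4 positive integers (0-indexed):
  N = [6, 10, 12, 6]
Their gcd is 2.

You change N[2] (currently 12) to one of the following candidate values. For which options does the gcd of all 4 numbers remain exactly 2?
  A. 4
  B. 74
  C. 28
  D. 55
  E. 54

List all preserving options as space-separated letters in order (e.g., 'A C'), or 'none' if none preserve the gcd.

Old gcd = 2; gcd of others (without N[2]) = 2
New gcd for candidate v: gcd(2, v). Preserves old gcd iff gcd(2, v) = 2.
  Option A: v=4, gcd(2,4)=2 -> preserves
  Option B: v=74, gcd(2,74)=2 -> preserves
  Option C: v=28, gcd(2,28)=2 -> preserves
  Option D: v=55, gcd(2,55)=1 -> changes
  Option E: v=54, gcd(2,54)=2 -> preserves

Answer: A B C E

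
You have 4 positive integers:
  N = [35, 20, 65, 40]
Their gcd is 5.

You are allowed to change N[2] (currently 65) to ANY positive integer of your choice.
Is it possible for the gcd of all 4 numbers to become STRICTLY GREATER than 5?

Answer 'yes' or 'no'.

Current gcd = 5
gcd of all OTHER numbers (without N[2]=65): gcd([35, 20, 40]) = 5
The new gcd after any change is gcd(5, new_value).
This can be at most 5.
Since 5 = old gcd 5, the gcd can only stay the same or decrease.

Answer: no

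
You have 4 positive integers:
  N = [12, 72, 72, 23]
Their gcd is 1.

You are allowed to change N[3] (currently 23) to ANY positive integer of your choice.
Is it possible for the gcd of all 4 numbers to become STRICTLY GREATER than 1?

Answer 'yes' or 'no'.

Current gcd = 1
gcd of all OTHER numbers (without N[3]=23): gcd([12, 72, 72]) = 12
The new gcd after any change is gcd(12, new_value).
This can be at most 12.
Since 12 > old gcd 1, the gcd CAN increase (e.g., set N[3] = 12).

Answer: yes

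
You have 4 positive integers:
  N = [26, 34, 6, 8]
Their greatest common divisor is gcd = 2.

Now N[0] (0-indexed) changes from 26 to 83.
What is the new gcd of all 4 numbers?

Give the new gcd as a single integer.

Numbers: [26, 34, 6, 8], gcd = 2
Change: index 0, 26 -> 83
gcd of the OTHER numbers (without index 0): gcd([34, 6, 8]) = 2
New gcd = gcd(g_others, new_val) = gcd(2, 83) = 1

Answer: 1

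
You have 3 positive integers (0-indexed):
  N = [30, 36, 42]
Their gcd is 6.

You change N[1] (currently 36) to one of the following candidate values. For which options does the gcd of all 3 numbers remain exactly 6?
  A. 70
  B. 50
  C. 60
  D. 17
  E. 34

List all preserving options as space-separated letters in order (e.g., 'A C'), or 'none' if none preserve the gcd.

Old gcd = 6; gcd of others (without N[1]) = 6
New gcd for candidate v: gcd(6, v). Preserves old gcd iff gcd(6, v) = 6.
  Option A: v=70, gcd(6,70)=2 -> changes
  Option B: v=50, gcd(6,50)=2 -> changes
  Option C: v=60, gcd(6,60)=6 -> preserves
  Option D: v=17, gcd(6,17)=1 -> changes
  Option E: v=34, gcd(6,34)=2 -> changes

Answer: C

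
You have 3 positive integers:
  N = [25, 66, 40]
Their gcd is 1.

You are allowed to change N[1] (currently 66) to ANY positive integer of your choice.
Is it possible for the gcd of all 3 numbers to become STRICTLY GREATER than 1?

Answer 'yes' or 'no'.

Answer: yes

Derivation:
Current gcd = 1
gcd of all OTHER numbers (without N[1]=66): gcd([25, 40]) = 5
The new gcd after any change is gcd(5, new_value).
This can be at most 5.
Since 5 > old gcd 1, the gcd CAN increase (e.g., set N[1] = 5).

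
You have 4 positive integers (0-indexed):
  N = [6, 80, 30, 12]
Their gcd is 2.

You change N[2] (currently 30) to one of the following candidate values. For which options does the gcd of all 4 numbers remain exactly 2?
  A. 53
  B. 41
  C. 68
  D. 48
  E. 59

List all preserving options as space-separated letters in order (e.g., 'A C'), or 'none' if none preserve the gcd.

Old gcd = 2; gcd of others (without N[2]) = 2
New gcd for candidate v: gcd(2, v). Preserves old gcd iff gcd(2, v) = 2.
  Option A: v=53, gcd(2,53)=1 -> changes
  Option B: v=41, gcd(2,41)=1 -> changes
  Option C: v=68, gcd(2,68)=2 -> preserves
  Option D: v=48, gcd(2,48)=2 -> preserves
  Option E: v=59, gcd(2,59)=1 -> changes

Answer: C D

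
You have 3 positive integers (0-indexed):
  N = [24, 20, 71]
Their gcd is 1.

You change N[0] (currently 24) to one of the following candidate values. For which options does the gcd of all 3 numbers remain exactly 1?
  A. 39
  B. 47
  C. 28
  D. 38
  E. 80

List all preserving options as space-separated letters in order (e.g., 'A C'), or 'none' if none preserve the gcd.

Answer: A B C D E

Derivation:
Old gcd = 1; gcd of others (without N[0]) = 1
New gcd for candidate v: gcd(1, v). Preserves old gcd iff gcd(1, v) = 1.
  Option A: v=39, gcd(1,39)=1 -> preserves
  Option B: v=47, gcd(1,47)=1 -> preserves
  Option C: v=28, gcd(1,28)=1 -> preserves
  Option D: v=38, gcd(1,38)=1 -> preserves
  Option E: v=80, gcd(1,80)=1 -> preserves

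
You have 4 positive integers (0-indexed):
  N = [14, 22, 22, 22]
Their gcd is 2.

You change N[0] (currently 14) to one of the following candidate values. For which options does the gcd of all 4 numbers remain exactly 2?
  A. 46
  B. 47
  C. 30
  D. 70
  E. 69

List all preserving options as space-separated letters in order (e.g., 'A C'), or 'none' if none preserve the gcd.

Old gcd = 2; gcd of others (without N[0]) = 22
New gcd for candidate v: gcd(22, v). Preserves old gcd iff gcd(22, v) = 2.
  Option A: v=46, gcd(22,46)=2 -> preserves
  Option B: v=47, gcd(22,47)=1 -> changes
  Option C: v=30, gcd(22,30)=2 -> preserves
  Option D: v=70, gcd(22,70)=2 -> preserves
  Option E: v=69, gcd(22,69)=1 -> changes

Answer: A C D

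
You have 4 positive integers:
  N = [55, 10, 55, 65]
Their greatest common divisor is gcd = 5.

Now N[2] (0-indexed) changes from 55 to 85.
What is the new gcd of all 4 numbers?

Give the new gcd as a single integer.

Answer: 5

Derivation:
Numbers: [55, 10, 55, 65], gcd = 5
Change: index 2, 55 -> 85
gcd of the OTHER numbers (without index 2): gcd([55, 10, 65]) = 5
New gcd = gcd(g_others, new_val) = gcd(5, 85) = 5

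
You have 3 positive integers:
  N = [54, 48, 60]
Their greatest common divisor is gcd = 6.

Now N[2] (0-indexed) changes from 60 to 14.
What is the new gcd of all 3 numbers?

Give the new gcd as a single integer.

Numbers: [54, 48, 60], gcd = 6
Change: index 2, 60 -> 14
gcd of the OTHER numbers (without index 2): gcd([54, 48]) = 6
New gcd = gcd(g_others, new_val) = gcd(6, 14) = 2

Answer: 2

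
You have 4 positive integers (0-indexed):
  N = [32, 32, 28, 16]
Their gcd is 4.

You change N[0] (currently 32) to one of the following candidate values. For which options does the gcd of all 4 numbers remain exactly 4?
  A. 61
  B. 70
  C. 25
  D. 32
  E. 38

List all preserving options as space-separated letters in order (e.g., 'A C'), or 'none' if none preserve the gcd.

Answer: D

Derivation:
Old gcd = 4; gcd of others (without N[0]) = 4
New gcd for candidate v: gcd(4, v). Preserves old gcd iff gcd(4, v) = 4.
  Option A: v=61, gcd(4,61)=1 -> changes
  Option B: v=70, gcd(4,70)=2 -> changes
  Option C: v=25, gcd(4,25)=1 -> changes
  Option D: v=32, gcd(4,32)=4 -> preserves
  Option E: v=38, gcd(4,38)=2 -> changes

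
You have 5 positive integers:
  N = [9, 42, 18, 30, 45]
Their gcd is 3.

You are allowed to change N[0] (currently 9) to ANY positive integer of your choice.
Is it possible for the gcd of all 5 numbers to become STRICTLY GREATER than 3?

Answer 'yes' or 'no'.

Current gcd = 3
gcd of all OTHER numbers (without N[0]=9): gcd([42, 18, 30, 45]) = 3
The new gcd after any change is gcd(3, new_value).
This can be at most 3.
Since 3 = old gcd 3, the gcd can only stay the same or decrease.

Answer: no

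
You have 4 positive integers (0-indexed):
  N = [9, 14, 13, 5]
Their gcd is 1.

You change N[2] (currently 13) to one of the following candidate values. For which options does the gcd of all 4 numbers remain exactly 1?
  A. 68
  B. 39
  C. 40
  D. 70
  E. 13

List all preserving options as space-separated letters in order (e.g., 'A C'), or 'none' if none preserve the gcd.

Old gcd = 1; gcd of others (without N[2]) = 1
New gcd for candidate v: gcd(1, v). Preserves old gcd iff gcd(1, v) = 1.
  Option A: v=68, gcd(1,68)=1 -> preserves
  Option B: v=39, gcd(1,39)=1 -> preserves
  Option C: v=40, gcd(1,40)=1 -> preserves
  Option D: v=70, gcd(1,70)=1 -> preserves
  Option E: v=13, gcd(1,13)=1 -> preserves

Answer: A B C D E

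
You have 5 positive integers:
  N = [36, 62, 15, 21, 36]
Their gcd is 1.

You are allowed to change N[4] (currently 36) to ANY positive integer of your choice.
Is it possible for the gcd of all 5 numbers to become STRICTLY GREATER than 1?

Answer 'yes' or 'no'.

Answer: no

Derivation:
Current gcd = 1
gcd of all OTHER numbers (without N[4]=36): gcd([36, 62, 15, 21]) = 1
The new gcd after any change is gcd(1, new_value).
This can be at most 1.
Since 1 = old gcd 1, the gcd can only stay the same or decrease.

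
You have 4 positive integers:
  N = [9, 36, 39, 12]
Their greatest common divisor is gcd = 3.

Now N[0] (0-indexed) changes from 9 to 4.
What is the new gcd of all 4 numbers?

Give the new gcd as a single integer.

Answer: 1

Derivation:
Numbers: [9, 36, 39, 12], gcd = 3
Change: index 0, 9 -> 4
gcd of the OTHER numbers (without index 0): gcd([36, 39, 12]) = 3
New gcd = gcd(g_others, new_val) = gcd(3, 4) = 1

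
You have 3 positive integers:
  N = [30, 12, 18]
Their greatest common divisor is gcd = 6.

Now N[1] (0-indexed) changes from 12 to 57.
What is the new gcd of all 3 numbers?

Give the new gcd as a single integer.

Answer: 3

Derivation:
Numbers: [30, 12, 18], gcd = 6
Change: index 1, 12 -> 57
gcd of the OTHER numbers (without index 1): gcd([30, 18]) = 6
New gcd = gcd(g_others, new_val) = gcd(6, 57) = 3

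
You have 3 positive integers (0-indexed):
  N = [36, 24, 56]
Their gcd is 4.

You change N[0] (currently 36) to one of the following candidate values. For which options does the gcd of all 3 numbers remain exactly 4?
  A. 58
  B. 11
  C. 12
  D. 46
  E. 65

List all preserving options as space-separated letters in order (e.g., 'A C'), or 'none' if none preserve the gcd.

Old gcd = 4; gcd of others (without N[0]) = 8
New gcd for candidate v: gcd(8, v). Preserves old gcd iff gcd(8, v) = 4.
  Option A: v=58, gcd(8,58)=2 -> changes
  Option B: v=11, gcd(8,11)=1 -> changes
  Option C: v=12, gcd(8,12)=4 -> preserves
  Option D: v=46, gcd(8,46)=2 -> changes
  Option E: v=65, gcd(8,65)=1 -> changes

Answer: C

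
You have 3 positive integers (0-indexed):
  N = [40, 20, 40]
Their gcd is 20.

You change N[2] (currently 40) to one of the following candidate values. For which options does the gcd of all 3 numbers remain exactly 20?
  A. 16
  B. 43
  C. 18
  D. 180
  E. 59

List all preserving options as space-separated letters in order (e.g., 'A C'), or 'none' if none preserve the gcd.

Answer: D

Derivation:
Old gcd = 20; gcd of others (without N[2]) = 20
New gcd for candidate v: gcd(20, v). Preserves old gcd iff gcd(20, v) = 20.
  Option A: v=16, gcd(20,16)=4 -> changes
  Option B: v=43, gcd(20,43)=1 -> changes
  Option C: v=18, gcd(20,18)=2 -> changes
  Option D: v=180, gcd(20,180)=20 -> preserves
  Option E: v=59, gcd(20,59)=1 -> changes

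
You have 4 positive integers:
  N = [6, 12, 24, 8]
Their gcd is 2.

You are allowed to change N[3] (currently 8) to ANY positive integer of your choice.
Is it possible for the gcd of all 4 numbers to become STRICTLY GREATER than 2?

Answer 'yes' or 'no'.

Current gcd = 2
gcd of all OTHER numbers (without N[3]=8): gcd([6, 12, 24]) = 6
The new gcd after any change is gcd(6, new_value).
This can be at most 6.
Since 6 > old gcd 2, the gcd CAN increase (e.g., set N[3] = 6).

Answer: yes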